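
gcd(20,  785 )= 5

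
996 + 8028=9024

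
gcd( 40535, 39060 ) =5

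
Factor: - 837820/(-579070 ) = 83782/57907  =  2^1*  79^( - 1)*163^1*257^1*733^( - 1)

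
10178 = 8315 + 1863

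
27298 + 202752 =230050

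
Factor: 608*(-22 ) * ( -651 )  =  8707776= 2^6*3^1 * 7^1*11^1*19^1  *  31^1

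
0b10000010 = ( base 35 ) 3p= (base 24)5a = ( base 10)130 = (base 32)42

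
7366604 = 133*55388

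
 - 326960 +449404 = 122444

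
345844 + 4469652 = 4815496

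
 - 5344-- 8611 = 3267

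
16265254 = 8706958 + 7558296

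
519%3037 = 519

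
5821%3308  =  2513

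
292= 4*73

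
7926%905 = 686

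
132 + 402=534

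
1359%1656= 1359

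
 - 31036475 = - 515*60265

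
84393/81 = 1041 + 8/9=1041.89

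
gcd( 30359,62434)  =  1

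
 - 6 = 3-9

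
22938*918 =21057084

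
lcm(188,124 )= 5828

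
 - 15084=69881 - 84965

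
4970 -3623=1347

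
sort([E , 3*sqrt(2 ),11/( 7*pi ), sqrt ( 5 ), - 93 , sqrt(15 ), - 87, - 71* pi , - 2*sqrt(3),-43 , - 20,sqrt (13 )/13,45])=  [ - 71*pi, - 93,  -  87 , - 43, - 20 , - 2*sqrt( 3), sqrt (13)/13,11/(7*pi ),sqrt ( 5 ),E,sqrt(15 ) , 3*sqrt(2 ), 45]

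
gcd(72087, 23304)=3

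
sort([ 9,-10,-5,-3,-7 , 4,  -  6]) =[-10, - 7,-6, - 5, - 3,  4,  9]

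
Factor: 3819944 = 2^3*31^1 * 73^1 * 211^1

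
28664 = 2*14332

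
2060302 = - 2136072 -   -  4196374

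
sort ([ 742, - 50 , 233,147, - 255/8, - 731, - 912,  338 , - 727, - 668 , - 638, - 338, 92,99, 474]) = [ - 912, -731, - 727, - 668, - 638, -338,-50, - 255/8, 92,  99,147, 233, 338, 474,  742 ]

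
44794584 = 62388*718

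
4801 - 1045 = 3756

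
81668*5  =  408340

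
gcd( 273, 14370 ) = 3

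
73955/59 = 73955/59 = 1253.47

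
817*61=49837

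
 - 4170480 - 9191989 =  -13362469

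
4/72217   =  4/72217  =  0.00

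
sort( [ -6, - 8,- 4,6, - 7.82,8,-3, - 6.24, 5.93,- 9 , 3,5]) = [ - 9, - 8, - 7.82,-6.24, - 6,-4, - 3,3,5, 5.93,6,8]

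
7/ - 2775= - 7/2775 = -0.00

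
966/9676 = 483/4838 = 0.10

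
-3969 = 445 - 4414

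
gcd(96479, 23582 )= 1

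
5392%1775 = 67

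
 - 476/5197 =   -  1 + 4721/5197 = - 0.09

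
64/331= 64/331 = 0.19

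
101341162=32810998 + 68530164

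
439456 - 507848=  - 68392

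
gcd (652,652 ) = 652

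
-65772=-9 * 7308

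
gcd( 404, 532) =4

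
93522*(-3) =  - 280566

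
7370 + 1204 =8574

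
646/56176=323/28088 = 0.01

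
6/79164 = 1/13194 = 0.00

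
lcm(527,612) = 18972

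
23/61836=23/61836 =0.00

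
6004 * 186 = 1116744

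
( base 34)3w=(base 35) 3T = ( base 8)206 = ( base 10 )134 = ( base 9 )158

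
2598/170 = 1299/85 = 15.28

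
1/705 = 1/705 = 0.00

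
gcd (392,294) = 98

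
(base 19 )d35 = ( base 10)4755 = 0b1001010010011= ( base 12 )2903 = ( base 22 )9i3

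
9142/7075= 1 + 2067/7075=1.29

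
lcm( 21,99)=693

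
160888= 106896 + 53992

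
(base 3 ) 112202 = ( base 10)398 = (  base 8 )616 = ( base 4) 12032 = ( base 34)BO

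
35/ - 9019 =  -35/9019=-  0.00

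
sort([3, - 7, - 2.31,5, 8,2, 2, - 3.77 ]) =[ - 7, - 3.77, - 2.31, 2, 2, 3, 5, 8 ] 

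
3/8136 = 1/2712 = 0.00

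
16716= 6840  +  9876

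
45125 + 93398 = 138523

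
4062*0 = 0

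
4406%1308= 482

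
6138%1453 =326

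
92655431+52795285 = 145450716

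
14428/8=1803 + 1/2 = 1803.50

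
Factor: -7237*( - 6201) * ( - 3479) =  - 156125820123 = - 3^2 * 7^2*13^1 * 53^1*71^1*7237^1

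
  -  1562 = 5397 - 6959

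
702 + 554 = 1256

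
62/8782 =31/4391 = 0.01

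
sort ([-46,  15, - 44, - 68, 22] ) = [ - 68, - 46, - 44, 15,22 ]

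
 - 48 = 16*( - 3)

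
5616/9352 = 702/1169 = 0.60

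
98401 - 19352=79049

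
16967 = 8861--8106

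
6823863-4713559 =2110304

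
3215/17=189 + 2/17 =189.12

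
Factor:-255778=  - 2^1*19^1 * 53^1* 127^1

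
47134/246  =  191+74/123 = 191.60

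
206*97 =19982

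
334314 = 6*55719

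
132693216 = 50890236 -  - 81802980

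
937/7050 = 937/7050= 0.13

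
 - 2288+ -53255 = -55543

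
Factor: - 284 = - 2^2*71^1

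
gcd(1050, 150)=150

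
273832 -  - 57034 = 330866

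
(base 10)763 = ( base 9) 1037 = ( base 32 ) nr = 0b1011111011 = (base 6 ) 3311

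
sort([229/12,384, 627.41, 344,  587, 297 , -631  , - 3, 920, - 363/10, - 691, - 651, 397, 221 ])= [ - 691, - 651, - 631, - 363/10, - 3 , 229/12, 221,297,344,  384,397,587, 627.41, 920]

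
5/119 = 5/119 = 0.04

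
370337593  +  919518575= 1289856168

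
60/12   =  5   =  5.00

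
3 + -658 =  - 655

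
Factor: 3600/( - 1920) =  - 2^( -3)*3^1 * 5^1 = - 15/8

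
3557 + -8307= - 4750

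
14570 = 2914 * 5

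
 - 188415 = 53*( - 3555) 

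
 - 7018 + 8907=1889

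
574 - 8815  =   - 8241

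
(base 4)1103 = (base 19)47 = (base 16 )53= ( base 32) 2J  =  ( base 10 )83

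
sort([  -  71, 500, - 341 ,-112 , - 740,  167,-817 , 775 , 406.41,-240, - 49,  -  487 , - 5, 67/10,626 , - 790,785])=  [-817  , - 790,  -  740, - 487, - 341, - 240,  -  112,-71,-49,- 5 , 67/10, 167,406.41,500 , 626,  775,785 ]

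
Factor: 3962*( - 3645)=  - 2^1*3^6*5^1 * 7^1 * 283^1 = - 14441490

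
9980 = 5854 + 4126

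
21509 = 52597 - 31088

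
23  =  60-37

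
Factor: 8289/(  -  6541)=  - 3^3*31^( - 1 )*211^( - 1)*307^1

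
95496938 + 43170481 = 138667419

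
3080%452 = 368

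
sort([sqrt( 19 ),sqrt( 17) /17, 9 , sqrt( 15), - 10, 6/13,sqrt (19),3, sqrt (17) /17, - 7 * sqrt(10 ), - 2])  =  [-7 * sqrt(10), - 10, - 2,sqrt( 17) /17, sqrt(17 )/17, 6/13, 3, sqrt( 15 ) , sqrt ( 19 ),sqrt(19),  9 ] 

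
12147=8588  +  3559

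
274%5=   4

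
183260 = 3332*55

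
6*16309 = 97854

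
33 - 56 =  - 23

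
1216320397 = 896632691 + 319687706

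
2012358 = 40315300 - 38302942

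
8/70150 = 4/35075=0.00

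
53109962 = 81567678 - 28457716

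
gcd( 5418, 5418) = 5418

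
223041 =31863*7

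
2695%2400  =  295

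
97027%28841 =10504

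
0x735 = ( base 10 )1845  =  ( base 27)2E9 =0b11100110101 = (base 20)4c5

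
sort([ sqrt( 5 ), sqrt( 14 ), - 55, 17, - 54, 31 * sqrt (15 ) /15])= [ - 55  , - 54,sqrt(5 ), sqrt ( 14 ), 31*sqrt(15 )/15, 17]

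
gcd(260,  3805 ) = 5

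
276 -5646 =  - 5370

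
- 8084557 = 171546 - 8256103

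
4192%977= 284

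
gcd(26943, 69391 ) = 7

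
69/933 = 23/311 = 0.07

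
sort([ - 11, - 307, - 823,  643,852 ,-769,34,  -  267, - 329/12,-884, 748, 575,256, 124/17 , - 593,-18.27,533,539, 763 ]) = [ - 884, - 823, - 769, - 593,-307,  -  267, - 329/12,- 18.27, - 11, 124/17, 34,256,533, 539,575, 643,748, 763,852 ] 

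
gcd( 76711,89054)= 1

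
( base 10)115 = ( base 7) 223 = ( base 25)4F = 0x73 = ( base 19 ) 61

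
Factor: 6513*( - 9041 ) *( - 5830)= 2^1*3^1*5^1*11^1*13^1 * 53^1*167^1*9041^1 = 343293912390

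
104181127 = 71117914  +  33063213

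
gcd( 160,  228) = 4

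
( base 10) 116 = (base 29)40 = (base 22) 56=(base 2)1110100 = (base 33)3h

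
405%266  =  139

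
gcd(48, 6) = 6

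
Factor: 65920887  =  3^2*193^1*37951^1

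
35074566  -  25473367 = 9601199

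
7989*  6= 47934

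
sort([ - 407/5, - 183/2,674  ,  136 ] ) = [ - 183/2, - 407/5,136,674]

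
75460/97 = 75460/97 = 777.94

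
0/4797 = 0 = 0.00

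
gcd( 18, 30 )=6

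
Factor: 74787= 3^1* 97^1*257^1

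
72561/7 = 72561/7 =10365.86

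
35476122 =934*37983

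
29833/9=29833/9=3314.78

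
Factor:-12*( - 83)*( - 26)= - 25896 = - 2^3*3^1 * 13^1*83^1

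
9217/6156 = 1 + 3061/6156 = 1.50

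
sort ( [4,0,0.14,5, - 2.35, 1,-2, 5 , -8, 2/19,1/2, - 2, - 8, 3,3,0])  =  [ -8,-8, - 2.35,  -  2, - 2,0,0,  2/19, 0.14, 1/2,1,3,3,4,5, 5 ]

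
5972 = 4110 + 1862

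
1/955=1/955=0.00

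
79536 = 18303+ 61233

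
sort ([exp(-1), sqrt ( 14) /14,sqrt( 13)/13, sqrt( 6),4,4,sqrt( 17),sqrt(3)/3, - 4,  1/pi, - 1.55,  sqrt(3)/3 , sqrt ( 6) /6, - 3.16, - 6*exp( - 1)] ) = [ - 4,-3.16,-6*exp(-1), -1.55,sqrt( 14)/14,sqrt( 13 ) /13,1/pi,exp(-1),sqrt(6)/6 , sqrt( 3)/3,sqrt( 3) /3,sqrt( 6), 4, 4,sqrt(17) ]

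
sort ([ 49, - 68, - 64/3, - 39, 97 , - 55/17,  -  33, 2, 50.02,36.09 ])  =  [ - 68,-39, -33,  -  64/3, -55/17, 2, 36.09,49, 50.02, 97 ]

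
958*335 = 320930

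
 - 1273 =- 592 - 681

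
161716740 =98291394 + 63425346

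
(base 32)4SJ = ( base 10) 5011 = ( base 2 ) 1001110010011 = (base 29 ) 5RN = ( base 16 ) 1393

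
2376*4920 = 11689920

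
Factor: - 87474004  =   - 2^2*21868501^1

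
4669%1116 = 205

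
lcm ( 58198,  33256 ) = 232792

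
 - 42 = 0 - 42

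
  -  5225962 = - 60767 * 86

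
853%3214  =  853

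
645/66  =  215/22 = 9.77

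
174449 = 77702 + 96747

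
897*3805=3413085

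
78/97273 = 78/97273  =  0.00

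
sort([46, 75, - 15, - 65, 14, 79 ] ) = [ - 65 , - 15, 14, 46, 75,79] 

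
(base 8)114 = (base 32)2c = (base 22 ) 3A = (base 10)76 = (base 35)26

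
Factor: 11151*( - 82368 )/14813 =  - 2^6*3^5 * 7^1*11^1*13^1*59^1*14813^( - 1 )=- 918485568/14813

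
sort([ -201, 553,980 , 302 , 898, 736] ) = [ - 201,302  ,  553 , 736,898,980 ] 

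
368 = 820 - 452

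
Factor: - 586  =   - 2^1*293^1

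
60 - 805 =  -745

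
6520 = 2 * 3260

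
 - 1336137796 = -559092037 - 777045759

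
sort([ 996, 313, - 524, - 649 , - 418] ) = [-649, - 524, - 418,313,996] 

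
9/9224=9/9224 = 0.00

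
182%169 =13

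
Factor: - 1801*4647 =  - 8369247 = - 3^1*1549^1 * 1801^1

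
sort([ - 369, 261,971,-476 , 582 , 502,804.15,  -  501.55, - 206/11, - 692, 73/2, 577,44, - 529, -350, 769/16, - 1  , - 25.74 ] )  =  [- 692, - 529, - 501.55, - 476,  -  369, - 350 , - 25.74, - 206/11, - 1, 73/2 , 44,769/16, 261, 502, 577, 582, 804.15, 971 ]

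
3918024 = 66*59364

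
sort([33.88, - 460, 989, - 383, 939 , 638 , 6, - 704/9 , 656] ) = [ - 460,  -  383,- 704/9, 6,33.88,638, 656, 939, 989]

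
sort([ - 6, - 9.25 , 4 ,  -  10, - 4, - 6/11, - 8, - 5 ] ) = [ - 10, - 9.25, - 8,- 6, - 5, - 4,  -  6/11, 4] 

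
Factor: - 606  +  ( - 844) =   -  1450=- 2^1*5^2 * 29^1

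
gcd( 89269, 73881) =1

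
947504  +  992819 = 1940323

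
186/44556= 31/7426=0.00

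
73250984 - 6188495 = 67062489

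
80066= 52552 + 27514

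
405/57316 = 405/57316 = 0.01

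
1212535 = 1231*985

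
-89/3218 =  -  89/3218 = - 0.03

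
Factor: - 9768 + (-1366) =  - 11134 = -2^1*19^1*293^1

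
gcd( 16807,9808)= 1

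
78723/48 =1640 + 1/16 =1640.06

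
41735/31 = 1346+9/31=1346.29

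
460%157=146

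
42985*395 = 16979075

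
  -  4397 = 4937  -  9334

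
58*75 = 4350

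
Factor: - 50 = - 2^1*5^2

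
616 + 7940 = 8556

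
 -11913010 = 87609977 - 99522987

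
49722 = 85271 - 35549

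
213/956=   213/956 = 0.22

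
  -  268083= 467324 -735407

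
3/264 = 1/88= 0.01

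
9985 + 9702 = 19687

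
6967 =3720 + 3247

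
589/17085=589/17085 = 0.03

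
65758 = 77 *854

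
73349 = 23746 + 49603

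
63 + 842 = 905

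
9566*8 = 76528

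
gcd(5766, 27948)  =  6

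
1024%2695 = 1024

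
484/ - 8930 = - 1 + 4223/4465 =- 0.05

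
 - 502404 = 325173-827577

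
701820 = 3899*180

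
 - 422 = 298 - 720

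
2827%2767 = 60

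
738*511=377118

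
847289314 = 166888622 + 680400692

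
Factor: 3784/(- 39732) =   -  2^1*3^( - 1)*7^( - 1) =- 2/21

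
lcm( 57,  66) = 1254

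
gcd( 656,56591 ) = 1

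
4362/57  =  1454/19 = 76.53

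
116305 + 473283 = 589588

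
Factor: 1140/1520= 2^(  -  2)*3^1  =  3/4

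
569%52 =49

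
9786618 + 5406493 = 15193111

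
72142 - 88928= -16786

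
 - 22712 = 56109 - 78821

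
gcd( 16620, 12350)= 10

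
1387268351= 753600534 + 633667817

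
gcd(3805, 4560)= 5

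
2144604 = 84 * 25531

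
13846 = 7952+5894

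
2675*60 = 160500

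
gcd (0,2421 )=2421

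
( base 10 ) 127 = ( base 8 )177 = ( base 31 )43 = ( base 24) 57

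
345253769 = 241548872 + 103704897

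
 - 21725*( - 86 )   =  1868350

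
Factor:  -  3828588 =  - 2^2*3^1*319049^1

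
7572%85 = 7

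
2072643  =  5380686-3308043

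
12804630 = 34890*367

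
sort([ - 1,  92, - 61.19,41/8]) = [ - 61.19, - 1, 41/8,92]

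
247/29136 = 247/29136 =0.01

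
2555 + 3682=6237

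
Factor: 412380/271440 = 2^(  -  2 )*13^( -1) * 79^1 = 79/52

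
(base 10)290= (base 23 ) CE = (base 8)442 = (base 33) 8q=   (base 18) g2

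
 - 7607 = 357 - 7964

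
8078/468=4039/234= 17.26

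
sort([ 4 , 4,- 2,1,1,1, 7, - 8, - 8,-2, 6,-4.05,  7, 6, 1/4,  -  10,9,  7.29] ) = [ - 10,- 8,- 8, - 4.05, - 2,-2,1/4,1 , 1,  1,4,4, 6, 6, 7,  7,7.29,9 ]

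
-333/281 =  - 2+229/281= - 1.19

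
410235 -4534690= - 4124455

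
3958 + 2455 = 6413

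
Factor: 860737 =881^1*  977^1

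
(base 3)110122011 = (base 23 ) h9b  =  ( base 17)1eee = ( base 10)9211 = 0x23FB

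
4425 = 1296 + 3129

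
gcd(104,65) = 13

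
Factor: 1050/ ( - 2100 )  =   - 2^( -1) = - 1/2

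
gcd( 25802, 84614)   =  2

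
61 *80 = 4880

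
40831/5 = 40831/5 =8166.20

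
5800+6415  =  12215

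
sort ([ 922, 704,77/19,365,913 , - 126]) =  [-126, 77/19, 365 , 704, 913, 922]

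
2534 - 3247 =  -713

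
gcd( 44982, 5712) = 714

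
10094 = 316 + 9778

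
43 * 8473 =364339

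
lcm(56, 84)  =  168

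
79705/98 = 79705/98 = 813.32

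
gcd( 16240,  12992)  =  3248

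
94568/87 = 94568/87 = 1086.99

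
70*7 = 490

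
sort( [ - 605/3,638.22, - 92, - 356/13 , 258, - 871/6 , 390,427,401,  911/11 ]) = [ - 605/3, - 871/6, - 92,- 356/13,911/11 , 258,390,401, 427,638.22]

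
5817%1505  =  1302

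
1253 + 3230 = 4483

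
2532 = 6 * 422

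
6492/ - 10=-3246/5 = - 649.20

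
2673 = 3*891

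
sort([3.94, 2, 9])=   [ 2, 3.94,9 ] 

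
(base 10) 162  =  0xa2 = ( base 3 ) 20000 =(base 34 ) 4q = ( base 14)B8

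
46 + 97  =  143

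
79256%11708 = 9008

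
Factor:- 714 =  - 2^1*3^1*7^1*17^1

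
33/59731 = 33/59731 = 0.00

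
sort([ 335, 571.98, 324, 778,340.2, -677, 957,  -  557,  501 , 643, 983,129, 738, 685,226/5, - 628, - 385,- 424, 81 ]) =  [ - 677 ,-628,  -  557, - 424, -385, 226/5, 81, 129, 324,335,  340.2, 501,571.98, 643, 685, 738,778,957,983] 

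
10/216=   5/108 =0.05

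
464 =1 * 464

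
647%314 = 19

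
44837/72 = 44837/72 = 622.74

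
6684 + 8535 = 15219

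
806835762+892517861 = 1699353623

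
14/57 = 14/57 = 0.25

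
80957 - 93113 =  - 12156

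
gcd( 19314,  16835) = 37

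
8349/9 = 2783/3=927.67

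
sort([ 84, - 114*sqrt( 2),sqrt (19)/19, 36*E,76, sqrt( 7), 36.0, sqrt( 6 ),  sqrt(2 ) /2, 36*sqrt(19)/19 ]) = [ - 114* sqrt(2), sqrt( 19)/19, sqrt( 2)/2,sqrt(6 ), sqrt(  7),36*sqrt (19 )/19, 36.0, 76,84 , 36*E ]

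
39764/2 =19882=19882.00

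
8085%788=205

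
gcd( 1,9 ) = 1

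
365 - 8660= -8295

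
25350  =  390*65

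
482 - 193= 289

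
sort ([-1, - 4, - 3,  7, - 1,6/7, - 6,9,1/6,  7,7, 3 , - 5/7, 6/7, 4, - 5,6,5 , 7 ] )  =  [ -6,  -  5, - 4 , - 3, - 1, - 1, - 5/7, 1/6, 6/7, 6/7,  3, 4, 5, 6,  7, 7 , 7, 7, 9]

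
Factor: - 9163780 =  - 2^2*5^1* 458189^1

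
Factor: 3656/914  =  2^2 = 4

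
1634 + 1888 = 3522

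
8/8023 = 8/8023 = 0.00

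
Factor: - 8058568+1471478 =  -6587090 = - 2^1*5^1*193^1 * 3413^1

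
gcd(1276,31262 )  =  638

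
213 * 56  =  11928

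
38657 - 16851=21806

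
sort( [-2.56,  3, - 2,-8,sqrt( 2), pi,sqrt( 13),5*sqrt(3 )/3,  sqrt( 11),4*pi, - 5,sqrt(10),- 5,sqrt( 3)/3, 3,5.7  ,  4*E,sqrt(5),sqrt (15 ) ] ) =[ - 8,-5, - 5, - 2.56, - 2,sqrt(3)/3,sqrt(2 ),sqrt( 5),5 * sqrt(3 )/3,3,  3,pi,sqrt( 10), sqrt( 11),sqrt( 13),  sqrt ( 15), 5.7,4*E , 4 * pi ] 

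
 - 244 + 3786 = 3542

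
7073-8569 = - 1496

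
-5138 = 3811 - 8949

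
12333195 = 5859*2105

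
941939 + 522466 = 1464405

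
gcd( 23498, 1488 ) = 62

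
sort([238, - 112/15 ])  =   [ - 112/15,238]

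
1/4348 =1/4348 = 0.00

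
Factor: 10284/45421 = 12/53= 2^2 * 3^1*53^( - 1)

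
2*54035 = 108070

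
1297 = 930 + 367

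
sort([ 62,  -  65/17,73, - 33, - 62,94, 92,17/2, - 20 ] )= [-62 , - 33, - 20, - 65/17, 17/2, 62, 73 , 92,94 ]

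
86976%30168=26640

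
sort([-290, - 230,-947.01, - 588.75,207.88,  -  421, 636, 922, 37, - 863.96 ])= [-947.01, - 863.96,- 588.75, - 421, - 290, - 230, 37,207.88, 636,922 ] 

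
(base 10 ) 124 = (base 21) 5J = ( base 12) A4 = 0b1111100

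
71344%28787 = 13770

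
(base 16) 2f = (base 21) 25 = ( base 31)1G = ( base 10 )47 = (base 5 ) 142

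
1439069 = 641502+797567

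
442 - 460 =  - 18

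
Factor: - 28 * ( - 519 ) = 2^2 * 3^1 * 7^1*173^1 = 14532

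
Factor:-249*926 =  - 230574 = -2^1*3^1 * 83^1*463^1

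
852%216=204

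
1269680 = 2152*590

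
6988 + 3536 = 10524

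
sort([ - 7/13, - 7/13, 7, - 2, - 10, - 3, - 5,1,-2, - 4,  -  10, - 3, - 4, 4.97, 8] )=[ - 10, - 10 ,-5, - 4, - 4 , - 3, - 3, - 2, - 2, - 7/13, - 7/13,1, 4.97 , 7, 8] 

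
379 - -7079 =7458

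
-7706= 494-8200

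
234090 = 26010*9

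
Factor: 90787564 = 2^2*7^1*431^1*7523^1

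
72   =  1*72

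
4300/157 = 4300/157 = 27.39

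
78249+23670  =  101919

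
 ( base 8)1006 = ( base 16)206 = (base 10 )518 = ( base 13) 30B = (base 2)1000000110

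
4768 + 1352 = 6120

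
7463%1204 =239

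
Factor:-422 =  - 2^1* 211^1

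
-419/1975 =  - 1 + 1556/1975 =- 0.21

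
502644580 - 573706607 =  - 71062027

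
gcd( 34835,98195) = 5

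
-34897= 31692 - 66589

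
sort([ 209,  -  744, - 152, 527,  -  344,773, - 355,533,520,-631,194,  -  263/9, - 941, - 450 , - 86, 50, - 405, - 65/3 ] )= [- 941,-744, - 631, - 450, - 405, - 355, - 344, - 152,-86, - 263/9, - 65/3 , 50, 194,209,520, 527,533 , 773]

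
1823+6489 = 8312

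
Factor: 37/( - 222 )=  - 2^(-1)*3^( - 1) = - 1/6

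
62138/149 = 62138/149 = 417.03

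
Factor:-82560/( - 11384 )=2^4*3^1 * 5^1*43^1*1423^( - 1) = 10320/1423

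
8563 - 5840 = 2723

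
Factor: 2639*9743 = 25711777=7^1*13^1*29^1 * 9743^1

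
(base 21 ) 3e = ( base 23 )38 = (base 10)77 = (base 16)4d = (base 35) 27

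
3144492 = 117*26876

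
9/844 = 9/844  =  0.01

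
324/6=54 = 54.00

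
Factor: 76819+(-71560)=3^1*1753^1 = 5259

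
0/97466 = 0 = 0.00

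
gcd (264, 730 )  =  2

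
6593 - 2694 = 3899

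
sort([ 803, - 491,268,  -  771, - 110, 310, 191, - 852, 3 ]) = [- 852, - 771,  -  491,-110, 3,191,268,310, 803 ]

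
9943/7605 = 1+2338/7605 = 1.31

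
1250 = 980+270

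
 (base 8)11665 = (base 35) 445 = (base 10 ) 5045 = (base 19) DIA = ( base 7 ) 20465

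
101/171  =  101/171 = 0.59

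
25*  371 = 9275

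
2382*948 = 2258136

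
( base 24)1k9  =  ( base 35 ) uf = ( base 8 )2051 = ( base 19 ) 2I1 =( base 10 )1065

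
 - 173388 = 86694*( - 2)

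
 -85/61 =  - 2 +37/61 = - 1.39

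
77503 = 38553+38950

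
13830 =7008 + 6822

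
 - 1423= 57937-59360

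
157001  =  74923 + 82078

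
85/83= 85/83 = 1.02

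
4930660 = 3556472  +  1374188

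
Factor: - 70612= - 2^2 *127^1*139^1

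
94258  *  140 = 13196120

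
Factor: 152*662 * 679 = 68323696 = 2^4*7^1 *19^1*97^1*331^1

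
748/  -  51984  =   - 1+12809/12996 = -0.01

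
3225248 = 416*7753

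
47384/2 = 23692 = 23692.00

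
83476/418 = 41738/209 = 199.70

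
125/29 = 125/29 = 4.31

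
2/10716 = 1/5358 = 0.00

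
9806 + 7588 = 17394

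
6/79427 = 6/79427 = 0.00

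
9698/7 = 9698/7 = 1385.43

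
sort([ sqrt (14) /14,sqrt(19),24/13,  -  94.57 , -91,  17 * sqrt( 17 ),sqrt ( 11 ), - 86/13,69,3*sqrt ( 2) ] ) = [-94.57,  -  91,- 86/13, sqrt( 14)/14,24/13, sqrt( 11), 3 * sqrt(2),sqrt( 19),69, 17*sqrt( 17 ) ]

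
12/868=3/217 = 0.01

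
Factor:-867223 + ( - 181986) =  - 7^1*37^1*4051^1  =  - 1049209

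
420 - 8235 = - 7815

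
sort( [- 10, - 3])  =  [ - 10, - 3 ] 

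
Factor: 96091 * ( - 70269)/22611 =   -  2250739493/7537 = -  59^1*307^1*313^1*397^1*7537^( - 1)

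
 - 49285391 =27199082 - 76484473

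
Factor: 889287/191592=296429/63864 = 2^( - 3 )*3^( - 2 ) * 7^1 * 17^1 *47^1*53^1*887^( - 1) 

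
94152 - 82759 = 11393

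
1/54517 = 1/54517  =  0.00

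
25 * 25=625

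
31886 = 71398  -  39512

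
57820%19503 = 18814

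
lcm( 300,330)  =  3300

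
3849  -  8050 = - 4201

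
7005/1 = 7005=7005.00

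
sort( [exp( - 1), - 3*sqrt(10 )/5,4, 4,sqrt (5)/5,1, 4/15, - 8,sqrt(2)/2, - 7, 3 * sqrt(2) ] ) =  [ - 8, - 7, - 3*sqrt(10 ) /5, 4/15, exp(  -  1 ), sqrt (5)/5, sqrt(2 )/2,1, 4 , 4, 3 * sqrt( 2 ) ]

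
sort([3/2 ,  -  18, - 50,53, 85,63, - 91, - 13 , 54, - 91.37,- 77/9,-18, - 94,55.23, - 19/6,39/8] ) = [ - 94, - 91.37, - 91 , - 50, - 18, - 18, - 13, - 77/9, - 19/6, 3/2,39/8,53 , 54, 55.23, 63,85 ]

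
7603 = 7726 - 123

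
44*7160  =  315040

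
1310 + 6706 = 8016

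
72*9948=716256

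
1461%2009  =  1461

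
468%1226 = 468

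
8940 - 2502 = 6438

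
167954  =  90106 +77848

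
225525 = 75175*3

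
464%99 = 68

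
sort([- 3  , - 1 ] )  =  [ - 3, - 1] 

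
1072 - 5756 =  - 4684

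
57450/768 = 74  +  103/128 =74.80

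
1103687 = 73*15119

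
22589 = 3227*7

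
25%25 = 0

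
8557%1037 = 261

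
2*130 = 260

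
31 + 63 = 94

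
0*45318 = 0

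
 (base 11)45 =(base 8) 61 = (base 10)49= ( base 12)41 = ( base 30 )1J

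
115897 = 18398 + 97499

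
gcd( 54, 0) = 54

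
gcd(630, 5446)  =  14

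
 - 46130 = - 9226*5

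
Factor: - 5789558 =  - 2^1  *1657^1*1747^1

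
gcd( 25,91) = 1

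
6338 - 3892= 2446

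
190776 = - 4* (  -  47694)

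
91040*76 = 6919040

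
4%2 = 0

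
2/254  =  1/127 = 0.01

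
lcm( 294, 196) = 588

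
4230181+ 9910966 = 14141147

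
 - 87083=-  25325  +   -61758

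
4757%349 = 220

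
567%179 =30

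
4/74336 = 1/18584 = 0.00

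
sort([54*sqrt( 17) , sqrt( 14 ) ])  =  [ sqrt(14),54*sqrt (17 )]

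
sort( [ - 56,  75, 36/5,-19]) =[ - 56, -19,  36/5 , 75]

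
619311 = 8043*77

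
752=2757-2005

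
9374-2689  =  6685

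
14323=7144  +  7179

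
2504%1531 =973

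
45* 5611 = 252495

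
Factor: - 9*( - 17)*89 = 3^2 * 17^1*89^1=13617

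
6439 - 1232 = 5207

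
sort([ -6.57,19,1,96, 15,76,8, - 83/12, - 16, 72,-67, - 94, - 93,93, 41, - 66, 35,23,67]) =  [ - 94, - 93, - 67, -66, - 16, - 83/12, - 6.57, 1, 8, 15,19,23,35,41,67,72,76 , 93, 96]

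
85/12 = 85/12 = 7.08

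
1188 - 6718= - 5530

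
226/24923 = 226/24923 = 0.01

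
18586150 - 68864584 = - 50278434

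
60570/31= 1953 + 27/31 = 1953.87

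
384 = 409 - 25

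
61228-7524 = 53704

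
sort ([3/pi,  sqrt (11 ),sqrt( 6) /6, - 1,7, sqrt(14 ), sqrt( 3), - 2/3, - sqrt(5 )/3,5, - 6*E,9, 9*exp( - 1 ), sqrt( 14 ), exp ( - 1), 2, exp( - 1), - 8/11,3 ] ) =[ - 6*E, - 1,-sqrt( 5 ) /3,  -  8/11, - 2/3,  exp ( - 1 ),exp (-1 ),sqrt(6)/6 , 3/pi, sqrt( 3),2,  3,9*exp(-1),sqrt (11), sqrt(14), sqrt(14), 5,  7, 9]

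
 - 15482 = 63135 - 78617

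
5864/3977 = 5864/3977 = 1.47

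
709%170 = 29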